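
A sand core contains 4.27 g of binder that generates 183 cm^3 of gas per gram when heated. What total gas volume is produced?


Formula: V_gas = W_binder * gas_evolution_rate
V = 4.27 g * 183 cm^3/g = 781.4100 cm^3


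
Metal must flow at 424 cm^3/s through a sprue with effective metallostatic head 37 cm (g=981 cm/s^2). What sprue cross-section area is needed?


Formula: v = sqrt(2*g*h), A = Q/v
Velocity: v = sqrt(2 * 981 * 37) = sqrt(72594) = 269.4327 cm/s
Sprue area: A = Q / v = 424 / 269.4327 = 1.5737 cm^2

Final answer: 1.5737 cm^2


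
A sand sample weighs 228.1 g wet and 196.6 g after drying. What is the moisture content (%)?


Formula: MC = (W_wet - W_dry) / W_wet * 100
Water mass = 228.1 - 196.6 = 31.5 g
MC = 31.5 / 228.1 * 100 = 13.8097%

Answer: 13.8097%


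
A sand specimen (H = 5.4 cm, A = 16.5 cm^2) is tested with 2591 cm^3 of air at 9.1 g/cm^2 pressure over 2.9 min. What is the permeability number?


Formula: Permeability Number P = (V * H) / (p * A * t)
Numerator: V * H = 2591 * 5.4 = 13991.4
Denominator: p * A * t = 9.1 * 16.5 * 2.9 = 435.435
P = 13991.4 / 435.435 = 32.1320

Answer: 32.1320


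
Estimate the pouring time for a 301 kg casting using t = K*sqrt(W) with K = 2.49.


Formula: t = K * sqrt(W)
sqrt(W) = sqrt(301) = 17.34935
t = 2.49 * 17.34935 = 43.1999 s

Answer: 43.1999 s


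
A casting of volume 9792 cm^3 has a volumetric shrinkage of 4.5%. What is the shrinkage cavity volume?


Formula: V_shrink = V_casting * shrinkage_pct / 100
V_shrink = 9792 cm^3 * 4.5 / 100 = 440.6400 cm^3


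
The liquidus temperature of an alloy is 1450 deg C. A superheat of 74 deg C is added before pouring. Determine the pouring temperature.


Formula: T_pour = T_melt + Superheat
T_pour = 1450 + 74 = 1524 deg C

Answer: 1524 deg C


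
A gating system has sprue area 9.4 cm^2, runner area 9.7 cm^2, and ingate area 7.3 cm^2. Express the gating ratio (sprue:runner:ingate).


Sprue:Runner:Ingate = 1 : 9.7/9.4 : 7.3/9.4 = 1:1.03:0.78

Final answer: 1:1.03:0.78


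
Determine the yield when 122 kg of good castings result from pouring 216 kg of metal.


Formula: Casting Yield = (W_good / W_total) * 100
Yield = (122 kg / 216 kg) * 100 = 56.4815%

56.4815%


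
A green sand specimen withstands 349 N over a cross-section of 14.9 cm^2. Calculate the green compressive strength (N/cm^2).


Formula: Compressive Strength = Force / Area
Strength = 349 N / 14.9 cm^2 = 23.4228 N/cm^2

Final answer: 23.4228 N/cm^2


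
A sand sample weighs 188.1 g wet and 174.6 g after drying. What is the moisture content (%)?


Formula: MC = (W_wet - W_dry) / W_wet * 100
Water mass = 188.1 - 174.6 = 13.5 g
MC = 13.5 / 188.1 * 100 = 7.1770%

7.1770%


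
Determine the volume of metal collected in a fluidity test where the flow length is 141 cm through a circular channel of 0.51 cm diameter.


Formula: V = pi * (d/2)^2 * L  (cylinder volume)
Radius = 0.51/2 = 0.255 cm
V = pi * 0.255^2 * 141 = 28.8038 cm^3

Final answer: 28.8038 cm^3


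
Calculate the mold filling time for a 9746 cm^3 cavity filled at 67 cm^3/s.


Formula: t_fill = V_mold / Q_flow
t = 9746 cm^3 / 67 cm^3/s = 145.4627 s

145.4627 s


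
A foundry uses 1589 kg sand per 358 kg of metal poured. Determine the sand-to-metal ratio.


Formula: Sand-to-Metal Ratio = W_sand / W_metal
Ratio = 1589 kg / 358 kg = 4.4385

Final answer: 4.4385


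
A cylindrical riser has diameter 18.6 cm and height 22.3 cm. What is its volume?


Formula: V = pi * (D/2)^2 * H  (cylinder volume)
Radius = D/2 = 18.6/2 = 9.3 cm
V = pi * 9.3^2 * 22.3 = 6059.2746 cm^3

Answer: 6059.2746 cm^3


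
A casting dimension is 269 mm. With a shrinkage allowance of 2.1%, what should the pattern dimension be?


Formula: L_pattern = L_casting * (1 + shrinkage_rate/100)
Shrinkage factor = 1 + 2.1/100 = 1.021
L_pattern = 269 mm * 1.021 = 274.6490 mm


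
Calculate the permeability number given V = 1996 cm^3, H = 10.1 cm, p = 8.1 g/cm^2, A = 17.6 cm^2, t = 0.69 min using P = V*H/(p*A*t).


Formula: Permeability Number P = (V * H) / (p * A * t)
Numerator: V * H = 1996 * 10.1 = 20159.6
Denominator: p * A * t = 8.1 * 17.6 * 0.69 = 98.3664
P = 20159.6 / 98.3664 = 204.9440

204.9440


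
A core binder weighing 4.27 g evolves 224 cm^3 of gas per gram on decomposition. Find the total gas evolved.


Formula: V_gas = W_binder * gas_evolution_rate
V = 4.27 g * 224 cm^3/g = 956.4800 cm^3

956.4800 cm^3


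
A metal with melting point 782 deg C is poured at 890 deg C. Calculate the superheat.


Formula: Superheat = T_pour - T_melt
Superheat = 890 - 782 = 108 deg C

108 deg C


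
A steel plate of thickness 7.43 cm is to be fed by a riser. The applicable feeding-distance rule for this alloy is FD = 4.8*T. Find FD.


Formula: FD = 4.8 * T  (riser feeding-distance rule)
FD = 4.8 * 7.43 cm = 35.6640 cm

35.6640 cm


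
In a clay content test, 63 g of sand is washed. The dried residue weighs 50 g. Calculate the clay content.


Formula: Clay% = (W_total - W_washed) / W_total * 100
Clay mass = 63 - 50 = 13 g
Clay% = 13 / 63 * 100 = 20.6349%

Answer: 20.6349%


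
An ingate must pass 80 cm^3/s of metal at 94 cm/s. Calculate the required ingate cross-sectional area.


Formula: A_ingate = Q / v  (continuity equation)
A = 80 cm^3/s / 94 cm/s = 0.8511 cm^2


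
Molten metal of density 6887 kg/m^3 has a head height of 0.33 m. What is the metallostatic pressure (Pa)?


Formula: P = rho * g * h
rho * g = 6887 * 9.81 = 67561.47 N/m^3
P = 67561.47 * 0.33 = 22295.2851 Pa


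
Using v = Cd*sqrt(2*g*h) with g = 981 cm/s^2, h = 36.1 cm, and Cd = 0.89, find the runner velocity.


Formula: v = Cd * sqrt(2 * g * h)  (Torricelli with discharge coefficient)
2*g*h = 2 * 981 * 36.1 = 70828.2 cm^2/s^2
sqrt(70828.2) = 266.13568 cm/s
v = 0.89 * 266.13568 = 236.8608 cm/s


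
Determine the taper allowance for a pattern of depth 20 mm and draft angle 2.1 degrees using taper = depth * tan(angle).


Formula: taper = depth * tan(draft_angle)
tan(2.1 deg) = 0.0366683
taper = 20 mm * 0.0366683 = 0.7334 mm

Answer: 0.7334 mm


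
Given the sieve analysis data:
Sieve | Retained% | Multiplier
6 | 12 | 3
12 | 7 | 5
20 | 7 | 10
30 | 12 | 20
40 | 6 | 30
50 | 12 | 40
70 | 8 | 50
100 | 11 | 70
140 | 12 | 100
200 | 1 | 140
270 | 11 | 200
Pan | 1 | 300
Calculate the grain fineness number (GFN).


Formula: GFN = sum(pct * multiplier) / sum(pct)
sum(pct * multiplier) = 6051
sum(pct) = 100
GFN = 6051 / 100 = 60.51

Final answer: 60.51


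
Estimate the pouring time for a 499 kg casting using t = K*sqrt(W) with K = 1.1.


Formula: t = K * sqrt(W)
sqrt(W) = sqrt(499) = 22.33831
t = 1.1 * 22.33831 = 24.5721 s


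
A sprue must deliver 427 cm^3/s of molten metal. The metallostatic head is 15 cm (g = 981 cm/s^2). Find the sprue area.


Formula: v = sqrt(2*g*h), A = Q/v
Velocity: v = sqrt(2 * 981 * 15) = sqrt(29430) = 171.5517 cm/s
Sprue area: A = Q / v = 427 / 171.5517 = 2.4890 cm^2


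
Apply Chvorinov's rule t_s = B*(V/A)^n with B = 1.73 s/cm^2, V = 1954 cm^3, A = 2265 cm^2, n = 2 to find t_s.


Formula: t_s = B * (V/A)^n  (Chvorinov's rule, n=2)
Modulus M = V/A = 1954/2265 = 0.862693 cm
M^2 = 0.862693^2 = 0.744239 cm^2
t_s = 1.73 * 0.744239 = 1.2875 s

1.2875 s


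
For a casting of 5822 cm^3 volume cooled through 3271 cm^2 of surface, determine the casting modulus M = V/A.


Formula: Casting Modulus M = V / A
M = 5822 cm^3 / 3271 cm^2 = 1.7799 cm

1.7799 cm


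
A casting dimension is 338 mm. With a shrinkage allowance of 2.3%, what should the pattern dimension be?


Formula: L_pattern = L_casting * (1 + shrinkage_rate/100)
Shrinkage factor = 1 + 2.3/100 = 1.023
L_pattern = 338 mm * 1.023 = 345.7740 mm

Answer: 345.7740 mm


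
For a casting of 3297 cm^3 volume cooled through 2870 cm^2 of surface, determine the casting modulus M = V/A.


Formula: Casting Modulus M = V / A
M = 3297 cm^3 / 2870 cm^2 = 1.1488 cm

1.1488 cm


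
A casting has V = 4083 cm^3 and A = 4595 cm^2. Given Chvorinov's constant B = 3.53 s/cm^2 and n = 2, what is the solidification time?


Formula: t_s = B * (V/A)^n  (Chvorinov's rule, n=2)
Modulus M = V/A = 4083/4595 = 0.888575 cm
M^2 = 0.888575^2 = 0.789566 cm^2
t_s = 3.53 * 0.789566 = 2.7872 s

Final answer: 2.7872 s


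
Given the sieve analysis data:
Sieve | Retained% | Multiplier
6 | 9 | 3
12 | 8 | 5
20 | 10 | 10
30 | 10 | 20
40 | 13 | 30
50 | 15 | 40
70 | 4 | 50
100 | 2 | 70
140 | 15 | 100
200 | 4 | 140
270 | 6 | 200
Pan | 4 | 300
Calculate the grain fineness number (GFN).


Formula: GFN = sum(pct * multiplier) / sum(pct)
sum(pct * multiplier) = 6157
sum(pct) = 100
GFN = 6157 / 100 = 61.57

Final answer: 61.57


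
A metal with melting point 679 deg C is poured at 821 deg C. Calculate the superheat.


Formula: Superheat = T_pour - T_melt
Superheat = 821 - 679 = 142 deg C


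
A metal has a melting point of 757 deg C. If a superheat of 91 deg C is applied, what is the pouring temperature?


Formula: T_pour = T_melt + Superheat
T_pour = 757 + 91 = 848 deg C

Final answer: 848 deg C


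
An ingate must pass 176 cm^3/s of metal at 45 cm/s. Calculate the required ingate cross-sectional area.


Formula: A_ingate = Q / v  (continuity equation)
A = 176 cm^3/s / 45 cm/s = 3.9111 cm^2

3.9111 cm^2


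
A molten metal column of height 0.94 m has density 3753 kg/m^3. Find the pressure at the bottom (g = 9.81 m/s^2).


Formula: P = rho * g * h
rho * g = 3753 * 9.81 = 36816.93 N/m^3
P = 36816.93 * 0.94 = 34607.9142 Pa

Final answer: 34607.9142 Pa


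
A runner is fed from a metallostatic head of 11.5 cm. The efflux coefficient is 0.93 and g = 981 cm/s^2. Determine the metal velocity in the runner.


Formula: v = Cd * sqrt(2 * g * h)  (Torricelli with discharge coefficient)
2*g*h = 2 * 981 * 11.5 = 22563.0 cm^2/s^2
sqrt(22563.0) = 150.20985 cm/s
v = 0.93 * 150.20985 = 139.6952 cm/s

Answer: 139.6952 cm/s


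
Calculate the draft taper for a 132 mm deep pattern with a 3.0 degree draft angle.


Formula: taper = depth * tan(draft_angle)
tan(3.0 deg) = 0.0524078
taper = 132 mm * 0.0524078 = 6.9178 mm

Answer: 6.9178 mm


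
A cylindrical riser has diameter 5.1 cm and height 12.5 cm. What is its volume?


Formula: V = pi * (D/2)^2 * H  (cylinder volume)
Radius = D/2 = 5.1/2 = 2.55 cm
V = pi * 2.55^2 * 12.5 = 255.3526 cm^3

Final answer: 255.3526 cm^3


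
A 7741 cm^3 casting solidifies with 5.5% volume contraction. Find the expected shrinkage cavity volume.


Formula: V_shrink = V_casting * shrinkage_pct / 100
V_shrink = 7741 cm^3 * 5.5 / 100 = 425.7550 cm^3

425.7550 cm^3


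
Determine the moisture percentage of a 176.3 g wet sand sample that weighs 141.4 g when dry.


Formula: MC = (W_wet - W_dry) / W_wet * 100
Water mass = 176.3 - 141.4 = 34.9 g
MC = 34.9 / 176.3 * 100 = 19.7958%

19.7958%


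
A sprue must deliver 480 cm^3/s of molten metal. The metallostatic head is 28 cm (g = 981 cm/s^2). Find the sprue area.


Formula: v = sqrt(2*g*h), A = Q/v
Velocity: v = sqrt(2 * 981 * 28) = sqrt(54936) = 234.3843 cm/s
Sprue area: A = Q / v = 480 / 234.3843 = 2.0479 cm^2

Final answer: 2.0479 cm^2


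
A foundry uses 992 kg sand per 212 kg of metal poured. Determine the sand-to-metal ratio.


Formula: Sand-to-Metal Ratio = W_sand / W_metal
Ratio = 992 kg / 212 kg = 4.6792

4.6792


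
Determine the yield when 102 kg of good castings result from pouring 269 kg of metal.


Formula: Casting Yield = (W_good / W_total) * 100
Yield = (102 kg / 269 kg) * 100 = 37.9182%

37.9182%


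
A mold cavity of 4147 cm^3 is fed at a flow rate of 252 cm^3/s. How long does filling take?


Formula: t_fill = V_mold / Q_flow
t = 4147 cm^3 / 252 cm^3/s = 16.4563 s

Final answer: 16.4563 s


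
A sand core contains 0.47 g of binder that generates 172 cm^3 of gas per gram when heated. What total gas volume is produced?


Formula: V_gas = W_binder * gas_evolution_rate
V = 0.47 g * 172 cm^3/g = 80.8400 cm^3

Final answer: 80.8400 cm^3


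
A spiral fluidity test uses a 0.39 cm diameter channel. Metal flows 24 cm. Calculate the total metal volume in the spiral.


Formula: V = pi * (d/2)^2 * L  (cylinder volume)
Radius = 0.39/2 = 0.195 cm
V = pi * 0.195^2 * 24 = 2.8670 cm^3

Answer: 2.8670 cm^3


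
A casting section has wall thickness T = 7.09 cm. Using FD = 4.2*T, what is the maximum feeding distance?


Formula: FD = 4.2 * T  (riser feeding-distance rule)
FD = 4.2 * 7.09 cm = 29.7780 cm

Final answer: 29.7780 cm


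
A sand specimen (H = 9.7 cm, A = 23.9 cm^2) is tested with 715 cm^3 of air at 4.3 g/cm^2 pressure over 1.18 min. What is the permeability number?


Formula: Permeability Number P = (V * H) / (p * A * t)
Numerator: V * H = 715 * 9.7 = 6935.5
Denominator: p * A * t = 4.3 * 23.9 * 1.18 = 121.2686
P = 6935.5 / 121.2686 = 57.1912


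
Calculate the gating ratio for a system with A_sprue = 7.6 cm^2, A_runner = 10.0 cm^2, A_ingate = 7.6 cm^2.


Sprue:Runner:Ingate = 1 : 10.0/7.6 : 7.6/7.6 = 1:1.32:1.00

1:1.32:1.00


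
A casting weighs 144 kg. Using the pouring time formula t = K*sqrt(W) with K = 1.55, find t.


Formula: t = K * sqrt(W)
sqrt(W) = sqrt(144) = 12.00000
t = 1.55 * 12.00000 = 18.6000 s

Answer: 18.6000 s


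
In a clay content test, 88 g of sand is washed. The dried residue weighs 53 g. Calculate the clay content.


Formula: Clay% = (W_total - W_washed) / W_total * 100
Clay mass = 88 - 53 = 35 g
Clay% = 35 / 88 * 100 = 39.7727%

39.7727%


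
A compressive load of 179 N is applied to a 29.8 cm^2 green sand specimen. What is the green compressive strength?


Formula: Compressive Strength = Force / Area
Strength = 179 N / 29.8 cm^2 = 6.0067 N/cm^2

Answer: 6.0067 N/cm^2


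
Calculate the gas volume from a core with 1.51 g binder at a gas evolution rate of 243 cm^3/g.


Formula: V_gas = W_binder * gas_evolution_rate
V = 1.51 g * 243 cm^3/g = 366.9300 cm^3

Answer: 366.9300 cm^3


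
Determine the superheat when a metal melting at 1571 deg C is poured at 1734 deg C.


Formula: Superheat = T_pour - T_melt
Superheat = 1734 - 1571 = 163 deg C

Final answer: 163 deg C


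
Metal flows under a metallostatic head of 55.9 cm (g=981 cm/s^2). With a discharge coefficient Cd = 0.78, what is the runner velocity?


Formula: v = Cd * sqrt(2 * g * h)  (Torricelli with discharge coefficient)
2*g*h = 2 * 981 * 55.9 = 109675.8 cm^2/s^2
sqrt(109675.8) = 331.17337 cm/s
v = 0.78 * 331.17337 = 258.3152 cm/s

258.3152 cm/s


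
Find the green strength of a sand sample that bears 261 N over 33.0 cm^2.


Formula: Compressive Strength = Force / Area
Strength = 261 N / 33.0 cm^2 = 7.9091 N/cm^2

Final answer: 7.9091 N/cm^2


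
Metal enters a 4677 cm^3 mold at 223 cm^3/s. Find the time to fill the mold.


Formula: t_fill = V_mold / Q_flow
t = 4677 cm^3 / 223 cm^3/s = 20.9731 s

Answer: 20.9731 s


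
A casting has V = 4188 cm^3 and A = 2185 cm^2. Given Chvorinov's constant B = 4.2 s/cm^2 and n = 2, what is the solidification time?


Formula: t_s = B * (V/A)^n  (Chvorinov's rule, n=2)
Modulus M = V/A = 4188/2185 = 1.916705 cm
M^2 = 1.916705^2 = 3.673758 cm^2
t_s = 4.2 * 3.673758 = 15.4298 s

Final answer: 15.4298 s


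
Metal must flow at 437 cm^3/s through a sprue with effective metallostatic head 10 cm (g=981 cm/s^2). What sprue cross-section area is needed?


Formula: v = sqrt(2*g*h), A = Q/v
Velocity: v = sqrt(2 * 981 * 10) = sqrt(19620) = 140.0714 cm/s
Sprue area: A = Q / v = 437 / 140.0714 = 3.1198 cm^2


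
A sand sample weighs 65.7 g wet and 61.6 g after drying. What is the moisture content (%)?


Formula: MC = (W_wet - W_dry) / W_wet * 100
Water mass = 65.7 - 61.6 = 4.1 g
MC = 4.1 / 65.7 * 100 = 6.2405%


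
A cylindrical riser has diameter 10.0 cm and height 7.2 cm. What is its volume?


Formula: V = pi * (D/2)^2 * H  (cylinder volume)
Radius = D/2 = 10.0/2 = 5.0 cm
V = pi * 5.0^2 * 7.2 = 565.4867 cm^3

565.4867 cm^3


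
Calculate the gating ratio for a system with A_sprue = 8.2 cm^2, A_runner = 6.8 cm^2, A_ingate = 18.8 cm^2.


Sprue:Runner:Ingate = 1 : 6.8/8.2 : 18.8/8.2 = 1:0.83:2.29


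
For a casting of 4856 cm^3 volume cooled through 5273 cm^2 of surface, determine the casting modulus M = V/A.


Formula: Casting Modulus M = V / A
M = 4856 cm^3 / 5273 cm^2 = 0.9209 cm

Final answer: 0.9209 cm


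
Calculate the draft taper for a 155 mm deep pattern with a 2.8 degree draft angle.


Formula: taper = depth * tan(draft_angle)
tan(2.8 deg) = 0.0489082
taper = 155 mm * 0.0489082 = 7.5808 mm

Answer: 7.5808 mm


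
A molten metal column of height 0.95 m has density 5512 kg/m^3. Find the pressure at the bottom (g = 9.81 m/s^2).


Formula: P = rho * g * h
rho * g = 5512 * 9.81 = 54072.72 N/m^3
P = 54072.72 * 0.95 = 51369.0840 Pa

Final answer: 51369.0840 Pa


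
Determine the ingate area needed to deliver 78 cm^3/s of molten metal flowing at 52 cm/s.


Formula: A_ingate = Q / v  (continuity equation)
A = 78 cm^3/s / 52 cm/s = 1.5000 cm^2


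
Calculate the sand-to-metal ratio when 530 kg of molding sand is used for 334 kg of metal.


Formula: Sand-to-Metal Ratio = W_sand / W_metal
Ratio = 530 kg / 334 kg = 1.5868


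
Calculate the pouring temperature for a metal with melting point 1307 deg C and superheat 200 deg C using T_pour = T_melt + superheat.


Formula: T_pour = T_melt + Superheat
T_pour = 1307 + 200 = 1507 deg C


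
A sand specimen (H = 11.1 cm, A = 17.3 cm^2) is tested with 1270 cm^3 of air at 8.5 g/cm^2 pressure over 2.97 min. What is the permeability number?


Formula: Permeability Number P = (V * H) / (p * A * t)
Numerator: V * H = 1270 * 11.1 = 14097.0
Denominator: p * A * t = 8.5 * 17.3 * 2.97 = 436.7385
P = 14097.0 / 436.7385 = 32.2779

Answer: 32.2779


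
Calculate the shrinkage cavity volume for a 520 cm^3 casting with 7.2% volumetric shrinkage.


Formula: V_shrink = V_casting * shrinkage_pct / 100
V_shrink = 520 cm^3 * 7.2 / 100 = 37.4400 cm^3

37.4400 cm^3


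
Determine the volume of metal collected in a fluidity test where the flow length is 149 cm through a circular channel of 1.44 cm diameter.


Formula: V = pi * (d/2)^2 * L  (cylinder volume)
Radius = 1.44/2 = 0.72 cm
V = pi * 0.72^2 * 149 = 242.6616 cm^3

Final answer: 242.6616 cm^3


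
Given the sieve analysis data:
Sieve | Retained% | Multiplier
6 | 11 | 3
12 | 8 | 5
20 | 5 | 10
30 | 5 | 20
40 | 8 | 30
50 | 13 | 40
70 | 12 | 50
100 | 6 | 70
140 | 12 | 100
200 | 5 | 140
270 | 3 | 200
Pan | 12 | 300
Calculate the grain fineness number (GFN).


Formula: GFN = sum(pct * multiplier) / sum(pct)
sum(pct * multiplier) = 8103
sum(pct) = 100
GFN = 8103 / 100 = 81.03


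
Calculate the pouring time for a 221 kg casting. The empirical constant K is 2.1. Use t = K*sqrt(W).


Formula: t = K * sqrt(W)
sqrt(W) = sqrt(221) = 14.86607
t = 2.1 * 14.86607 = 31.2187 s

Final answer: 31.2187 s


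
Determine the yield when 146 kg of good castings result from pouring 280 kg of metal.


Formula: Casting Yield = (W_good / W_total) * 100
Yield = (146 kg / 280 kg) * 100 = 52.1429%

Answer: 52.1429%


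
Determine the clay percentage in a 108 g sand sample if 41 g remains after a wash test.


Formula: Clay% = (W_total - W_washed) / W_total * 100
Clay mass = 108 - 41 = 67 g
Clay% = 67 / 108 * 100 = 62.0370%

Answer: 62.0370%


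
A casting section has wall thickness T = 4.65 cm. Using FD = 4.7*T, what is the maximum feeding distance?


Formula: FD = 4.7 * T  (riser feeding-distance rule)
FD = 4.7 * 4.65 cm = 21.8550 cm

Final answer: 21.8550 cm


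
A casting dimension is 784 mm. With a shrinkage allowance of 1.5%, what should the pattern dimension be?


Formula: L_pattern = L_casting * (1 + shrinkage_rate/100)
Shrinkage factor = 1 + 1.5/100 = 1.015
L_pattern = 784 mm * 1.015 = 795.7600 mm

795.7600 mm


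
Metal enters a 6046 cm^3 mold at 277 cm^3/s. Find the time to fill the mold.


Formula: t_fill = V_mold / Q_flow
t = 6046 cm^3 / 277 cm^3/s = 21.8267 s

21.8267 s


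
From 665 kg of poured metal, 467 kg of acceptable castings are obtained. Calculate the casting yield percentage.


Formula: Casting Yield = (W_good / W_total) * 100
Yield = (467 kg / 665 kg) * 100 = 70.2256%

70.2256%


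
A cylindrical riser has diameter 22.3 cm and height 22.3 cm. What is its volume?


Formula: V = pi * (D/2)^2 * H  (cylinder volume)
Radius = D/2 = 22.3/2 = 11.15 cm
V = pi * 11.15^2 * 22.3 = 8709.7256 cm^3


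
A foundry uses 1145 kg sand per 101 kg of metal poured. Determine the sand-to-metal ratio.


Formula: Sand-to-Metal Ratio = W_sand / W_metal
Ratio = 1145 kg / 101 kg = 11.3366


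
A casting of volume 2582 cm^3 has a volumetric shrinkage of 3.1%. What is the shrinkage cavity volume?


Formula: V_shrink = V_casting * shrinkage_pct / 100
V_shrink = 2582 cm^3 * 3.1 / 100 = 80.0420 cm^3


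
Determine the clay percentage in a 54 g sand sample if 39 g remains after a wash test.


Formula: Clay% = (W_total - W_washed) / W_total * 100
Clay mass = 54 - 39 = 15 g
Clay% = 15 / 54 * 100 = 27.7778%

Answer: 27.7778%


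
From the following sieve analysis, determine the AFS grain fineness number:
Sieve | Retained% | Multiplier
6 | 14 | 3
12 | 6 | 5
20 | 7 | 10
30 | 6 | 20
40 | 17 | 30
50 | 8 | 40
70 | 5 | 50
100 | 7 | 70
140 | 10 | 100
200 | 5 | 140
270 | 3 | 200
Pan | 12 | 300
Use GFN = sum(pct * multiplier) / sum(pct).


Formula: GFN = sum(pct * multiplier) / sum(pct)
sum(pct * multiplier) = 7732
sum(pct) = 100
GFN = 7732 / 100 = 77.32

Final answer: 77.32


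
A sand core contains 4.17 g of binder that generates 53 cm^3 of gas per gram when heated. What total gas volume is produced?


Formula: V_gas = W_binder * gas_evolution_rate
V = 4.17 g * 53 cm^3/g = 221.0100 cm^3

Final answer: 221.0100 cm^3


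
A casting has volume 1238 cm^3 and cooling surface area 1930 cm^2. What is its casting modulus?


Formula: Casting Modulus M = V / A
M = 1238 cm^3 / 1930 cm^2 = 0.6415 cm


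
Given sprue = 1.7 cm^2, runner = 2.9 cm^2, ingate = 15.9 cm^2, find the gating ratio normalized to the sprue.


Sprue:Runner:Ingate = 1 : 2.9/1.7 : 15.9/1.7 = 1:1.71:9.35


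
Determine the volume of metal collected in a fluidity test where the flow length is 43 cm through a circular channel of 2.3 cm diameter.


Formula: V = pi * (d/2)^2 * L  (cylinder volume)
Radius = 2.3/2 = 1.15 cm
V = pi * 1.15^2 * 43 = 178.6545 cm^3

Answer: 178.6545 cm^3


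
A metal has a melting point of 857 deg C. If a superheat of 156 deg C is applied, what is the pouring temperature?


Formula: T_pour = T_melt + Superheat
T_pour = 857 + 156 = 1013 deg C


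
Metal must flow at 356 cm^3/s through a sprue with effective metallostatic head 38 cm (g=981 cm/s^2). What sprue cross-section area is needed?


Formula: v = sqrt(2*g*h), A = Q/v
Velocity: v = sqrt(2 * 981 * 38) = sqrt(74556) = 273.0494 cm/s
Sprue area: A = Q / v = 356 / 273.0494 = 1.3038 cm^2


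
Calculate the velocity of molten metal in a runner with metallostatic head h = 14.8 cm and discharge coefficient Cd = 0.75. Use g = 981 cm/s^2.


Formula: v = Cd * sqrt(2 * g * h)  (Torricelli with discharge coefficient)
2*g*h = 2 * 981 * 14.8 = 29037.6 cm^2/s^2
sqrt(29037.6) = 170.40423 cm/s
v = 0.75 * 170.40423 = 127.8032 cm/s

Answer: 127.8032 cm/s


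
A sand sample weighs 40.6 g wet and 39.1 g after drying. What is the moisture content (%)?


Formula: MC = (W_wet - W_dry) / W_wet * 100
Water mass = 40.6 - 39.1 = 1.5 g
MC = 1.5 / 40.6 * 100 = 3.6946%

Final answer: 3.6946%


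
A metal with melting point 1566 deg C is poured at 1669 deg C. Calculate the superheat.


Formula: Superheat = T_pour - T_melt
Superheat = 1669 - 1566 = 103 deg C

103 deg C


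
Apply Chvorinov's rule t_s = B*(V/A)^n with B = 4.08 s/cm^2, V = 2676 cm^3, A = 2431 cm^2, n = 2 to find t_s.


Formula: t_s = B * (V/A)^n  (Chvorinov's rule, n=2)
Modulus M = V/A = 2676/2431 = 1.100782 cm
M^2 = 1.100782^2 = 1.211721 cm^2
t_s = 4.08 * 1.211721 = 4.9438 s


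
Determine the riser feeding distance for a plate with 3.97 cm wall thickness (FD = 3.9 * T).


Formula: FD = 3.9 * T  (riser feeding-distance rule)
FD = 3.9 * 3.97 cm = 15.4830 cm

Answer: 15.4830 cm


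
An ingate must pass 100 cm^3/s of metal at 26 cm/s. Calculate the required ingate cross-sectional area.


Formula: A_ingate = Q / v  (continuity equation)
A = 100 cm^3/s / 26 cm/s = 3.8462 cm^2

Final answer: 3.8462 cm^2


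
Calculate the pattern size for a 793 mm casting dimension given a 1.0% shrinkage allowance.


Formula: L_pattern = L_casting * (1 + shrinkage_rate/100)
Shrinkage factor = 1 + 1.0/100 = 1.01
L_pattern = 793 mm * 1.01 = 800.9300 mm

Answer: 800.9300 mm


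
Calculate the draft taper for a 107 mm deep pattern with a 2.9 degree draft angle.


Formula: taper = depth * tan(draft_angle)
tan(2.9 deg) = 0.0506578
taper = 107 mm * 0.0506578 = 5.4204 mm

Final answer: 5.4204 mm


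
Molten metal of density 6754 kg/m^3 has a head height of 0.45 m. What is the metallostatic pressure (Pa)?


Formula: P = rho * g * h
rho * g = 6754 * 9.81 = 66256.74 N/m^3
P = 66256.74 * 0.45 = 29815.5330 Pa

29815.5330 Pa


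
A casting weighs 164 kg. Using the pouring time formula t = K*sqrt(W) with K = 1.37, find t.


Formula: t = K * sqrt(W)
sqrt(W) = sqrt(164) = 12.80625
t = 1.37 * 12.80625 = 17.5446 s

Final answer: 17.5446 s


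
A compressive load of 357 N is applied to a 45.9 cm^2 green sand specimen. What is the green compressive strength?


Formula: Compressive Strength = Force / Area
Strength = 357 N / 45.9 cm^2 = 7.7778 N/cm^2

7.7778 N/cm^2


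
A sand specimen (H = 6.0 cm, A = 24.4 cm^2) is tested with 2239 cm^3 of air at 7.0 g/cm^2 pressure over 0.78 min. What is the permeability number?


Formula: Permeability Number P = (V * H) / (p * A * t)
Numerator: V * H = 2239 * 6.0 = 13434.0
Denominator: p * A * t = 7.0 * 24.4 * 0.78 = 133.224
P = 13434.0 / 133.224 = 100.8377

Answer: 100.8377


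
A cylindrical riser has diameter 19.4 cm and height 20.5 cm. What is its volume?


Formula: V = pi * (D/2)^2 * H  (cylinder volume)
Radius = D/2 = 19.4/2 = 9.7 cm
V = pi * 9.7^2 * 20.5 = 6059.6453 cm^3

6059.6453 cm^3


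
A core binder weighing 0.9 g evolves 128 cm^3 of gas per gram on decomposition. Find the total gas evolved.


Formula: V_gas = W_binder * gas_evolution_rate
V = 0.9 g * 128 cm^3/g = 115.2000 cm^3


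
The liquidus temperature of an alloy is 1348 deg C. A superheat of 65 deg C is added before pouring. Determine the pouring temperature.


Formula: T_pour = T_melt + Superheat
T_pour = 1348 + 65 = 1413 deg C


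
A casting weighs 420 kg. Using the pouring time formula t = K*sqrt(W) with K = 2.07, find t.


Formula: t = K * sqrt(W)
sqrt(W) = sqrt(420) = 20.49390
t = 2.07 * 20.49390 = 42.4224 s

42.4224 s


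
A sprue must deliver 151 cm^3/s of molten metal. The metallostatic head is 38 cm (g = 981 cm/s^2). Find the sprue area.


Formula: v = sqrt(2*g*h), A = Q/v
Velocity: v = sqrt(2 * 981 * 38) = sqrt(74556) = 273.0494 cm/s
Sprue area: A = Q / v = 151 / 273.0494 = 0.5530 cm^2


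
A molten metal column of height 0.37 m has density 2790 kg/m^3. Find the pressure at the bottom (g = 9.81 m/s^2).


Formula: P = rho * g * h
rho * g = 2790 * 9.81 = 27369.9 N/m^3
P = 27369.9 * 0.37 = 10126.8630 Pa


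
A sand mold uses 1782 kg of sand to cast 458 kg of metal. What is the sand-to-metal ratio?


Formula: Sand-to-Metal Ratio = W_sand / W_metal
Ratio = 1782 kg / 458 kg = 3.8908


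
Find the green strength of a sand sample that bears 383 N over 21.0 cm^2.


Formula: Compressive Strength = Force / Area
Strength = 383 N / 21.0 cm^2 = 18.2381 N/cm^2

Answer: 18.2381 N/cm^2


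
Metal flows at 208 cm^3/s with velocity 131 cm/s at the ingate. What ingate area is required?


Formula: A_ingate = Q / v  (continuity equation)
A = 208 cm^3/s / 131 cm/s = 1.5878 cm^2


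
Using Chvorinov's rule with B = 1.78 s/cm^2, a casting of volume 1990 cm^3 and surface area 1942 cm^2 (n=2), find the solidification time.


Formula: t_s = B * (V/A)^n  (Chvorinov's rule, n=2)
Modulus M = V/A = 1990/1942 = 1.024717 cm
M^2 = 1.024717^2 = 1.050045 cm^2
t_s = 1.78 * 1.050045 = 1.8691 s

Final answer: 1.8691 s


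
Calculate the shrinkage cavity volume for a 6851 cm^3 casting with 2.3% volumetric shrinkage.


Formula: V_shrink = V_casting * shrinkage_pct / 100
V_shrink = 6851 cm^3 * 2.3 / 100 = 157.5730 cm^3

Answer: 157.5730 cm^3


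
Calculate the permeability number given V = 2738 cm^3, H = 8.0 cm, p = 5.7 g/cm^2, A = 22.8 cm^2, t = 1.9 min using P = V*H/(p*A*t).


Formula: Permeability Number P = (V * H) / (p * A * t)
Numerator: V * H = 2738 * 8.0 = 21904.0
Denominator: p * A * t = 5.7 * 22.8 * 1.9 = 246.924
P = 21904.0 / 246.924 = 88.7075

Final answer: 88.7075


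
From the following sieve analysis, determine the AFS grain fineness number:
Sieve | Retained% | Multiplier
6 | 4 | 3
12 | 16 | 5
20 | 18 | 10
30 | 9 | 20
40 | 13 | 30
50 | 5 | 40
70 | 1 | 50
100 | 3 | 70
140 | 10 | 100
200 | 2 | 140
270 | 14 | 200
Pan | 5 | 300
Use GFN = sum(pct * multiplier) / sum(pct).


Formula: GFN = sum(pct * multiplier) / sum(pct)
sum(pct * multiplier) = 6882
sum(pct) = 100
GFN = 6882 / 100 = 68.82

Answer: 68.82


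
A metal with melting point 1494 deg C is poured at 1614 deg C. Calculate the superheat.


Formula: Superheat = T_pour - T_melt
Superheat = 1614 - 1494 = 120 deg C

120 deg C


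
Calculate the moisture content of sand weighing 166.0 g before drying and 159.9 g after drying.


Formula: MC = (W_wet - W_dry) / W_wet * 100
Water mass = 166.0 - 159.9 = 6.1 g
MC = 6.1 / 166.0 * 100 = 3.6747%

Answer: 3.6747%


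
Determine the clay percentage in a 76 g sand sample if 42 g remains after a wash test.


Formula: Clay% = (W_total - W_washed) / W_total * 100
Clay mass = 76 - 42 = 34 g
Clay% = 34 / 76 * 100 = 44.7368%

Answer: 44.7368%


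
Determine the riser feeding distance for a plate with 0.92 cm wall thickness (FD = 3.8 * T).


Formula: FD = 3.8 * T  (riser feeding-distance rule)
FD = 3.8 * 0.92 cm = 3.4960 cm

Final answer: 3.4960 cm


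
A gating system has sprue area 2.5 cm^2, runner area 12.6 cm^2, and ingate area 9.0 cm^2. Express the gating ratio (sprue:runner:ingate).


Sprue:Runner:Ingate = 1 : 12.6/2.5 : 9.0/2.5 = 1:5.04:3.60

Final answer: 1:5.04:3.60


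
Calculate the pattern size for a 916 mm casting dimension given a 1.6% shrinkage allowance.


Formula: L_pattern = L_casting * (1 + shrinkage_rate/100)
Shrinkage factor = 1 + 1.6/100 = 1.016
L_pattern = 916 mm * 1.016 = 930.6560 mm

930.6560 mm


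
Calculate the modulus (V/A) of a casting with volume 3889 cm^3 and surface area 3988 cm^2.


Formula: Casting Modulus M = V / A
M = 3889 cm^3 / 3988 cm^2 = 0.9752 cm

0.9752 cm


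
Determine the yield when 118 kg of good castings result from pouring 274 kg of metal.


Formula: Casting Yield = (W_good / W_total) * 100
Yield = (118 kg / 274 kg) * 100 = 43.0657%

Answer: 43.0657%


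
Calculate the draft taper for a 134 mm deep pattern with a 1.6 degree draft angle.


Formula: taper = depth * tan(draft_angle)
tan(1.6 deg) = 0.0279325
taper = 134 mm * 0.0279325 = 3.7430 mm

3.7430 mm


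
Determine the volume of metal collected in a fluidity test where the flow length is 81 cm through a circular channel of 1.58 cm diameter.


Formula: V = pi * (d/2)^2 * L  (cylinder volume)
Radius = 1.58/2 = 0.79 cm
V = pi * 0.79^2 * 81 = 158.8141 cm^3

158.8141 cm^3


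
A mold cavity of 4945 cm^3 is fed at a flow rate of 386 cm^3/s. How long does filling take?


Formula: t_fill = V_mold / Q_flow
t = 4945 cm^3 / 386 cm^3/s = 12.8109 s

Answer: 12.8109 s


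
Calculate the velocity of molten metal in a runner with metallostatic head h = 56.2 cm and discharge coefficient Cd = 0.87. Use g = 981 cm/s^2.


Formula: v = Cd * sqrt(2 * g * h)  (Torricelli with discharge coefficient)
2*g*h = 2 * 981 * 56.2 = 110264.4 cm^2/s^2
sqrt(110264.4) = 332.06084 cm/s
v = 0.87 * 332.06084 = 288.8929 cm/s

288.8929 cm/s


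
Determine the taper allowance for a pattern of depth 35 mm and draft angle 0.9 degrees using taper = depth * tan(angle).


Formula: taper = depth * tan(draft_angle)
tan(0.9 deg) = 0.0157093
taper = 35 mm * 0.0157093 = 0.5498 mm

Answer: 0.5498 mm


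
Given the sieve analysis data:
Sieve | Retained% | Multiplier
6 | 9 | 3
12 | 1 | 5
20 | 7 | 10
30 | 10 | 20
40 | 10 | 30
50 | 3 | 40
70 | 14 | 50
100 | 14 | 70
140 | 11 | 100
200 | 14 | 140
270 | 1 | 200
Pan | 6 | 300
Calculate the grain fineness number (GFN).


Formula: GFN = sum(pct * multiplier) / sum(pct)
sum(pct * multiplier) = 7462
sum(pct) = 100
GFN = 7462 / 100 = 74.62


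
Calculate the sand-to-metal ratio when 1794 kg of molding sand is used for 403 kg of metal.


Formula: Sand-to-Metal Ratio = W_sand / W_metal
Ratio = 1794 kg / 403 kg = 4.4516


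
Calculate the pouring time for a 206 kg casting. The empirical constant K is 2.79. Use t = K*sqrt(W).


Formula: t = K * sqrt(W)
sqrt(W) = sqrt(206) = 14.35270
t = 2.79 * 14.35270 = 40.0440 s


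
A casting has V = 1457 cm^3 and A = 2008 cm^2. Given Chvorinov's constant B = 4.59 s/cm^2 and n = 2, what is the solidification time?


Formula: t_s = B * (V/A)^n  (Chvorinov's rule, n=2)
Modulus M = V/A = 1457/2008 = 0.725598 cm
M^2 = 0.725598^2 = 0.526492 cm^2
t_s = 4.59 * 0.526492 = 2.4166 s

Final answer: 2.4166 s


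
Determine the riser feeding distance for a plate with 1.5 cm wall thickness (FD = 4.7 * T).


Formula: FD = 4.7 * T  (riser feeding-distance rule)
FD = 4.7 * 1.5 cm = 7.0500 cm


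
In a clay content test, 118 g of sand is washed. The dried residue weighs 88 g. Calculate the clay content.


Formula: Clay% = (W_total - W_washed) / W_total * 100
Clay mass = 118 - 88 = 30 g
Clay% = 30 / 118 * 100 = 25.4237%

25.4237%


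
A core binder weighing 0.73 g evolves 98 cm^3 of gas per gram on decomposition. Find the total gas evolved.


Formula: V_gas = W_binder * gas_evolution_rate
V = 0.73 g * 98 cm^3/g = 71.5400 cm^3


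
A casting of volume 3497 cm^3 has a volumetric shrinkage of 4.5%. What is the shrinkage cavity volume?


Formula: V_shrink = V_casting * shrinkage_pct / 100
V_shrink = 3497 cm^3 * 4.5 / 100 = 157.3650 cm^3

Final answer: 157.3650 cm^3


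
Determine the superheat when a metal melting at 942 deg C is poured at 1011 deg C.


Formula: Superheat = T_pour - T_melt
Superheat = 1011 - 942 = 69 deg C

Answer: 69 deg C


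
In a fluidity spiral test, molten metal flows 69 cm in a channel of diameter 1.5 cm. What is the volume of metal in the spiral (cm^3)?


Formula: V = pi * (d/2)^2 * L  (cylinder volume)
Radius = 1.5/2 = 0.75 cm
V = pi * 0.75^2 * 69 = 121.9331 cm^3

Answer: 121.9331 cm^3


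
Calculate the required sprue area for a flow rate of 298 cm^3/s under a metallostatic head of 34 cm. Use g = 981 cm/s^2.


Formula: v = sqrt(2*g*h), A = Q/v
Velocity: v = sqrt(2 * 981 * 34) = sqrt(66708) = 258.2789 cm/s
Sprue area: A = Q / v = 298 / 258.2789 = 1.1538 cm^2

1.1538 cm^2


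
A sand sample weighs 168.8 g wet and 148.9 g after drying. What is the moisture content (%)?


Formula: MC = (W_wet - W_dry) / W_wet * 100
Water mass = 168.8 - 148.9 = 19.9 g
MC = 19.9 / 168.8 * 100 = 11.7891%


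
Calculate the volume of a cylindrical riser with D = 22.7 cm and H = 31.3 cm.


Formula: V = pi * (D/2)^2 * H  (cylinder volume)
Radius = D/2 = 22.7/2 = 11.35 cm
V = pi * 11.35^2 * 31.3 = 12667.3548 cm^3


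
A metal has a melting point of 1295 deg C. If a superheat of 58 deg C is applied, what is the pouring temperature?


Formula: T_pour = T_melt + Superheat
T_pour = 1295 + 58 = 1353 deg C

Final answer: 1353 deg C


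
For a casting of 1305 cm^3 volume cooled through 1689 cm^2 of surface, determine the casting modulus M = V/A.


Formula: Casting Modulus M = V / A
M = 1305 cm^3 / 1689 cm^2 = 0.7726 cm

0.7726 cm


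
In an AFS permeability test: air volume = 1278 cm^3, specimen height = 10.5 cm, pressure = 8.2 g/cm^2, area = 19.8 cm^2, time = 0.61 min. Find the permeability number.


Formula: Permeability Number P = (V * H) / (p * A * t)
Numerator: V * H = 1278 * 10.5 = 13419.0
Denominator: p * A * t = 8.2 * 19.8 * 0.61 = 99.0396
P = 13419.0 / 99.0396 = 135.4913


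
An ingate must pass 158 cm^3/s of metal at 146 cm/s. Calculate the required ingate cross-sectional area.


Formula: A_ingate = Q / v  (continuity equation)
A = 158 cm^3/s / 146 cm/s = 1.0822 cm^2

Final answer: 1.0822 cm^2


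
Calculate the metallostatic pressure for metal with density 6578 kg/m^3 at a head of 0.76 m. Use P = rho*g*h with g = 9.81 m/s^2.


Formula: P = rho * g * h
rho * g = 6578 * 9.81 = 64530.18 N/m^3
P = 64530.18 * 0.76 = 49042.9368 Pa

49042.9368 Pa


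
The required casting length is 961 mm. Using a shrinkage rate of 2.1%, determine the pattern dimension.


Formula: L_pattern = L_casting * (1 + shrinkage_rate/100)
Shrinkage factor = 1 + 2.1/100 = 1.021
L_pattern = 961 mm * 1.021 = 981.1810 mm

Answer: 981.1810 mm


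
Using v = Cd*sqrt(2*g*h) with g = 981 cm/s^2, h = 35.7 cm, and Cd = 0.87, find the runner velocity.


Formula: v = Cd * sqrt(2 * g * h)  (Torricelli with discharge coefficient)
2*g*h = 2 * 981 * 35.7 = 70043.4 cm^2/s^2
sqrt(70043.4) = 264.65714 cm/s
v = 0.87 * 264.65714 = 230.2517 cm/s

Final answer: 230.2517 cm/s


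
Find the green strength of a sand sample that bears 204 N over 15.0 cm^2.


Formula: Compressive Strength = Force / Area
Strength = 204 N / 15.0 cm^2 = 13.6000 N/cm^2

Answer: 13.6000 N/cm^2


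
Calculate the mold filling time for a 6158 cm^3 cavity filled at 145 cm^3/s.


Formula: t_fill = V_mold / Q_flow
t = 6158 cm^3 / 145 cm^3/s = 42.4690 s

42.4690 s


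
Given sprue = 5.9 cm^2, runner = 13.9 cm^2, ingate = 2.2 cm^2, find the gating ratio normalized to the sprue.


Sprue:Runner:Ingate = 1 : 13.9/5.9 : 2.2/5.9 = 1:2.36:0.37

1:2.36:0.37


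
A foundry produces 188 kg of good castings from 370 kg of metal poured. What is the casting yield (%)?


Formula: Casting Yield = (W_good / W_total) * 100
Yield = (188 kg / 370 kg) * 100 = 50.8108%

Final answer: 50.8108%


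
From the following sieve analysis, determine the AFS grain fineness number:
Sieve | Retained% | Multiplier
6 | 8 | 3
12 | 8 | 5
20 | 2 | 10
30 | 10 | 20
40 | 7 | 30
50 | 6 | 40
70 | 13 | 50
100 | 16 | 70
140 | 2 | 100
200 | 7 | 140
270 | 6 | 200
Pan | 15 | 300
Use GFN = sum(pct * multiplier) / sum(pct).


Formula: GFN = sum(pct * multiplier) / sum(pct)
sum(pct * multiplier) = 9384
sum(pct) = 100
GFN = 9384 / 100 = 93.84


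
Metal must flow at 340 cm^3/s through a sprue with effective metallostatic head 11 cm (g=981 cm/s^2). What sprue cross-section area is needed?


Formula: v = sqrt(2*g*h), A = Q/v
Velocity: v = sqrt(2 * 981 * 11) = sqrt(21582) = 146.9081 cm/s
Sprue area: A = Q / v = 340 / 146.9081 = 2.3144 cm^2


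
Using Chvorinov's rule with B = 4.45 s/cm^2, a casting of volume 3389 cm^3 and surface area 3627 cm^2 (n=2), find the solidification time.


Formula: t_s = B * (V/A)^n  (Chvorinov's rule, n=2)
Modulus M = V/A = 3389/3627 = 0.934381 cm
M^2 = 0.934381^2 = 0.873068 cm^2
t_s = 4.45 * 0.873068 = 3.8852 s

3.8852 s


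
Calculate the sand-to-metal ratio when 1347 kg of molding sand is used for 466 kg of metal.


Formula: Sand-to-Metal Ratio = W_sand / W_metal
Ratio = 1347 kg / 466 kg = 2.8906

Final answer: 2.8906


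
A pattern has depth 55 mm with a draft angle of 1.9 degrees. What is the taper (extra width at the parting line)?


Formula: taper = depth * tan(draft_angle)
tan(1.9 deg) = 0.0331734
taper = 55 mm * 0.0331734 = 1.8245 mm

Answer: 1.8245 mm
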